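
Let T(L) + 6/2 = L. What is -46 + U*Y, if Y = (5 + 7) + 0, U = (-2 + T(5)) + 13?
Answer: 110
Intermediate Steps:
T(L) = -3 + L
U = 13 (U = (-2 + (-3 + 5)) + 13 = (-2 + 2) + 13 = 0 + 13 = 13)
Y = 12 (Y = 12 + 0 = 12)
-46 + U*Y = -46 + 13*12 = -46 + 156 = 110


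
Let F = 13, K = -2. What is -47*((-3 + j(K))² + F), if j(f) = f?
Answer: -1786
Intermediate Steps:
-47*((-3 + j(K))² + F) = -47*((-3 - 2)² + 13) = -47*((-5)² + 13) = -47*(25 + 13) = -47*38 = -1786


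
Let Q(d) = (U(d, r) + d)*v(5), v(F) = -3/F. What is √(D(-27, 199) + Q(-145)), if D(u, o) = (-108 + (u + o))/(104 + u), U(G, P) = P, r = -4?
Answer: √13374515/385 ≈ 9.4990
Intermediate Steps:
D(u, o) = (-108 + o + u)/(104 + u) (D(u, o) = (-108 + (o + u))/(104 + u) = (-108 + o + u)/(104 + u))
Q(d) = 12/5 - 3*d/5 (Q(d) = (-4 + d)*(-3/5) = (-4 + d)*(-3*⅕) = (-4 + d)*(-⅗) = 12/5 - 3*d/5)
√(D(-27, 199) + Q(-145)) = √((-108 + 199 - 27)/(104 - 27) + (12/5 - ⅗*(-145))) = √(64/77 + (12/5 + 87)) = √((1/77)*64 + 447/5) = √(64/77 + 447/5) = √(34739/385) = √13374515/385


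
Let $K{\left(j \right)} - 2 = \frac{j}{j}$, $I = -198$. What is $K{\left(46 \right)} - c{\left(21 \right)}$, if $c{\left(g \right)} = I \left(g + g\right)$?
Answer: $8319$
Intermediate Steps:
$K{\left(j \right)} = 3$ ($K{\left(j \right)} = 2 + \frac{j}{j} = 2 + 1 = 3$)
$c{\left(g \right)} = - 396 g$ ($c{\left(g \right)} = - 198 \left(g + g\right) = - 198 \cdot 2 g = - 396 g$)
$K{\left(46 \right)} - c{\left(21 \right)} = 3 - \left(-396\right) 21 = 3 - -8316 = 3 + 8316 = 8319$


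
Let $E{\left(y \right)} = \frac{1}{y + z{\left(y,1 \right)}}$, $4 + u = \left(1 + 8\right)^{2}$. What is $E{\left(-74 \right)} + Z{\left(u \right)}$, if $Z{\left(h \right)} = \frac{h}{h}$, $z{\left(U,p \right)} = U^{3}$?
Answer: $\frac{405297}{405298} \approx 1.0$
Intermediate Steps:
$u = 77$ ($u = -4 + \left(1 + 8\right)^{2} = -4 + 9^{2} = -4 + 81 = 77$)
$Z{\left(h \right)} = 1$
$E{\left(y \right)} = \frac{1}{y + y^{3}}$
$E{\left(-74 \right)} + Z{\left(u \right)} = \frac{1}{-74 + \left(-74\right)^{3}} + 1 = \frac{1}{-74 - 405224} + 1 = \frac{1}{-405298} + 1 = - \frac{1}{405298} + 1 = \frac{405297}{405298}$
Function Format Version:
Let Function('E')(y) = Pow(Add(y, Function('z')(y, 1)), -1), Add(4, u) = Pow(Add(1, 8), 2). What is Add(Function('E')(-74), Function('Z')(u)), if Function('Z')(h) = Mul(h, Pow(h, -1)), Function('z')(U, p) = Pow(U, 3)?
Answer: Rational(405297, 405298) ≈ 1.0000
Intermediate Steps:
u = 77 (u = Add(-4, Pow(Add(1, 8), 2)) = Add(-4, Pow(9, 2)) = Add(-4, 81) = 77)
Function('Z')(h) = 1
Function('E')(y) = Pow(Add(y, Pow(y, 3)), -1)
Add(Function('E')(-74), Function('Z')(u)) = Add(Pow(Add(-74, Pow(-74, 3)), -1), 1) = Add(Pow(Add(-74, -405224), -1), 1) = Add(Pow(-405298, -1), 1) = Add(Rational(-1, 405298), 1) = Rational(405297, 405298)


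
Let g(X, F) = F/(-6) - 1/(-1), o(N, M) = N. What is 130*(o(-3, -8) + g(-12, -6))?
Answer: -130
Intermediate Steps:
g(X, F) = 1 - F/6 (g(X, F) = F*(-1/6) - 1*(-1) = -F/6 + 1 = 1 - F/6)
130*(o(-3, -8) + g(-12, -6)) = 130*(-3 + (1 - 1/6*(-6))) = 130*(-3 + (1 + 1)) = 130*(-3 + 2) = 130*(-1) = -130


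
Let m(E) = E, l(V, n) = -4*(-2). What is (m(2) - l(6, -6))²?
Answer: 36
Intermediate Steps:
l(V, n) = 8
(m(2) - l(6, -6))² = (2 - 1*8)² = (2 - 8)² = (-6)² = 36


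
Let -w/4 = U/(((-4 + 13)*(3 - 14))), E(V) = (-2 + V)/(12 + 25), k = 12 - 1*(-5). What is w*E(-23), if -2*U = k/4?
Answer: 425/7326 ≈ 0.058013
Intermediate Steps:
k = 17 (k = 12 + 5 = 17)
U = -17/8 (U = -17/(2*4) = -1/2*17/4 = -17/8 ≈ -2.1250)
E(V) = -2/37 + V/37 (E(V) = (-2 + V)/37 = (-2 + V)*(1/37) = -2/37 + V/37)
w = -17/198 (w = -(-17)/(2*((-4 + 13)*(3 - 14))) = -(-17)/(2*(9*(-11))) = -(-17)/(2*(-99)) = -(-17)*(-1)/(2*99) = -4*17/792 = -17/198 ≈ -0.085859)
w*E(-23) = -17*(-2/37 + (1/37)*(-23))/198 = -17*(-2/37 - 23/37)/198 = -17/198*(-25/37) = 425/7326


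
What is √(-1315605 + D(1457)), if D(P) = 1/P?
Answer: 2*I*√698207689297/1457 ≈ 1147.0*I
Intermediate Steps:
√(-1315605 + D(1457)) = √(-1315605 + 1/1457) = √(-1916836484/1457) = 2*I*√698207689297/1457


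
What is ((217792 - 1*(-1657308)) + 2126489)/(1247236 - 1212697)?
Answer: 1333863/11513 ≈ 115.86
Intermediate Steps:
((217792 - 1*(-1657308)) + 2126489)/(1247236 - 1212697) = ((217792 + 1657308) + 2126489)/34539 = (1875100 + 2126489)*(1/34539) = 4001589*(1/34539) = 1333863/11513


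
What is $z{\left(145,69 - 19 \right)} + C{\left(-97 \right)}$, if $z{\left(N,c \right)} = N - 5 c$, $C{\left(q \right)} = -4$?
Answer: $-109$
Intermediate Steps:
$z{\left(145,69 - 19 \right)} + C{\left(-97 \right)} = \left(145 - 5 \left(69 - 19\right)\right) - 4 = \left(145 - 250\right) - 4 = -105 - 4 = -109$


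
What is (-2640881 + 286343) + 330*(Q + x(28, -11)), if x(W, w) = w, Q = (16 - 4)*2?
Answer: -2350248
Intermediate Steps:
Q = 24 (Q = 12*2 = 24)
(-2640881 + 286343) + 330*(Q + x(28, -11)) = (-2640881 + 286343) + 330*(24 - 11) = -2354538 + 330*13 = -2354538 + 4290 = -2350248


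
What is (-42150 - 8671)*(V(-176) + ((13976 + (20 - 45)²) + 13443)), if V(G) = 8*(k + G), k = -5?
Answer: -1351635316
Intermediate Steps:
V(G) = -40 + 8*G (V(G) = 8*(-5 + G) = -40 + 8*G)
(-42150 - 8671)*(V(-176) + ((13976 + (20 - 45)²) + 13443)) = (-42150 - 8671)*((-40 + 8*(-176)) + ((13976 + (20 - 45)²) + 13443)) = -50821*((-40 - 1408) + ((13976 + (-25)²) + 13443)) = -50821*(-1448 + ((13976 + 625) + 13443)) = -50821*(-1448 + (14601 + 13443)) = -50821*(-1448 + 28044) = -50821*26596 = -1351635316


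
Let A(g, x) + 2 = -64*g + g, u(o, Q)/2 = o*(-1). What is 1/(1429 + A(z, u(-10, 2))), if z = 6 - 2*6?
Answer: 1/1805 ≈ 0.00055402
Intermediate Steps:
u(o, Q) = -2*o (u(o, Q) = 2*(o*(-1)) = 2*(-o) = -2*o)
z = -6 (z = 6 - 12 = -6)
A(g, x) = -2 - 63*g (A(g, x) = -2 + (-64*g + g) = -2 - 63*g)
1/(1429 + A(z, u(-10, 2))) = 1/(1429 + (-2 - 63*(-6))) = 1/(1429 + (-2 + 378)) = 1/(1429 + 376) = 1/1805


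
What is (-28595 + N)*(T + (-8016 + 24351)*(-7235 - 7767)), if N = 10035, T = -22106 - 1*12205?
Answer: 4548907167360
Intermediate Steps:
T = -34311 (T = -22106 - 12205 = -34311)
(-28595 + N)*(T + (-8016 + 24351)*(-7235 - 7767)) = (-28595 + 10035)*(-34311 + (-8016 + 24351)*(-7235 - 7767)) = -18560*(-34311 + 16335*(-15002)) = -18560*(-34311 - 245057670) = -18560*(-245091981) = 4548907167360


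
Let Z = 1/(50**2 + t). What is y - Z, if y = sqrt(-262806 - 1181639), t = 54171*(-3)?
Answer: 1/160013 + I*sqrt(1444445) ≈ 6.2495e-6 + 1201.9*I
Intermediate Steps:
t = -162513
y = I*sqrt(1444445) (y = sqrt(-1444445) = I*sqrt(1444445) ≈ 1201.9*I)
Z = -1/160013 (Z = 1/(50**2 - 162513) = 1/(2500 - 162513) = 1/(-160013) = -1/160013 ≈ -6.2495e-6)
y - Z = I*sqrt(1444445) - 1*(-1/160013) = I*sqrt(1444445) + 1/160013 = 1/160013 + I*sqrt(1444445)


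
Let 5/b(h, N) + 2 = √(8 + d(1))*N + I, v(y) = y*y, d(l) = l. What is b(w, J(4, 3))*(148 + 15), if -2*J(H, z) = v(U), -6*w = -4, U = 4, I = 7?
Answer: -815/19 ≈ -42.895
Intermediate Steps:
w = ⅔ (w = -⅙*(-4) = ⅔ ≈ 0.66667)
v(y) = y²
J(H, z) = -8 (J(H, z) = -½*4² = -½*16 = -8)
b(h, N) = 5/(5 + 3*N) (b(h, N) = 5/(-2 + (√(8 + 1)*N + 7)) = 5/(-2 + (√9*N + 7)) = 5/(-2 + (3*N + 7)) = 5/(-2 + (7 + 3*N)) = 5/(5 + 3*N))
b(w, J(4, 3))*(148 + 15) = (5/(5 + 3*(-8)))*(148 + 15) = (5/(5 - 24))*163 = (5/(-19))*163 = (5*(-1/19))*163 = -5/19*163 = -815/19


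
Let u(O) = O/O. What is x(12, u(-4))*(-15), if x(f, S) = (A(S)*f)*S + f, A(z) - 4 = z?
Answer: -1080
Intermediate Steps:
A(z) = 4 + z
u(O) = 1
x(f, S) = f + S*f*(4 + S) (x(f, S) = ((4 + S)*f)*S + f = (f*(4 + S))*S + f = S*f*(4 + S) + f = f + S*f*(4 + S))
x(12, u(-4))*(-15) = (12*(1 + 1*(4 + 1)))*(-15) = (12*(1 + 1*5))*(-15) = (12*(1 + 5))*(-15) = (12*6)*(-15) = 72*(-15) = -1080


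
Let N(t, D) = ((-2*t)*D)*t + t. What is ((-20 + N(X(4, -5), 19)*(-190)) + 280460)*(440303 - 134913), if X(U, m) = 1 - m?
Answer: 164672395800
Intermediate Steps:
N(t, D) = t - 2*D*t**2 (N(t, D) = (-2*D*t)*t + t = -2*D*t**2 + t = t - 2*D*t**2)
((-20 + N(X(4, -5), 19)*(-190)) + 280460)*(440303 - 134913) = ((-20 + ((1 - 1*(-5))*(1 - 2*19*(1 - 1*(-5))))*(-190)) + 280460)*(440303 - 134913) = ((-20 + ((1 + 5)*(1 - 2*19*(1 + 5)))*(-190)) + 280460)*305390 = ((-20 + (6*(1 - 2*19*6))*(-190)) + 280460)*305390 = ((-20 + (6*(1 - 228))*(-190)) + 280460)*305390 = ((-20 + (6*(-227))*(-190)) + 280460)*305390 = ((-20 - 1362*(-190)) + 280460)*305390 = ((-20 + 258780) + 280460)*305390 = (258760 + 280460)*305390 = 539220*305390 = 164672395800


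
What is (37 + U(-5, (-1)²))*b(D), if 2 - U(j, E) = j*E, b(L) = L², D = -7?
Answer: 2156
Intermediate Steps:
U(j, E) = 2 - E*j (U(j, E) = 2 - j*E = 2 - E*j)
(37 + U(-5, (-1)²))*b(D) = (37 + (2 - 1*(-1)²*(-5)))*(-7)² = (37 + (2 - 1*1*(-5)))*49 = (37 + (2 + 5))*49 = (37 + 7)*49 = 44*49 = 2156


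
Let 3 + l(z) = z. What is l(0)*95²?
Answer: -27075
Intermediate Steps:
l(z) = -3 + z
l(0)*95² = (-3 + 0)*95² = -3*9025 = -27075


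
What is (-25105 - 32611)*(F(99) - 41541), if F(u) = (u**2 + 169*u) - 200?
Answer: 877802644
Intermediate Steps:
F(u) = -200 + u**2 + 169*u
(-25105 - 32611)*(F(99) - 41541) = (-25105 - 32611)*((-200 + 99**2 + 169*99) - 41541) = -57716*((-200 + 9801 + 16731) - 41541) = -57716*(26332 - 41541) = -57716*(-15209) = 877802644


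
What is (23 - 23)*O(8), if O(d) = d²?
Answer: 0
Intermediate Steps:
(23 - 23)*O(8) = (23 - 23)*8² = 0*64 = 0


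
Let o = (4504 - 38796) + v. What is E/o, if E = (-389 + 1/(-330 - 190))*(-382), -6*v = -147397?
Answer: -115907013/7586150 ≈ -15.279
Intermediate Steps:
v = 147397/6 (v = -1/6*(-147397) = 147397/6 ≈ 24566.)
E = 38635671/260 (E = (-389 + 1/(-520))*(-382) = (-389 - 1/520)*(-382) = -202281/520*(-382) = 38635671/260 ≈ 1.4860e+5)
o = -58355/6 (o = (4504 - 38796) + 147397/6 = -34292 + 147397/6 = -58355/6 ≈ -9725.8)
E/o = 38635671/(260*(-58355/6)) = (38635671/260)*(-6/58355) = -115907013/7586150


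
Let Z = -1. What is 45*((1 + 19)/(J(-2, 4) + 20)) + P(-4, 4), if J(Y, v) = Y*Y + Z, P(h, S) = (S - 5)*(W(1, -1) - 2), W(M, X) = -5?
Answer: 1061/23 ≈ 46.130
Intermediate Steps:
P(h, S) = 35 - 7*S (P(h, S) = (S - 5)*(-5 - 2) = (-5 + S)*(-7) = 35 - 7*S)
J(Y, v) = -1 + Y² (J(Y, v) = Y*Y - 1 = Y² - 1 = -1 + Y²)
45*((1 + 19)/(J(-2, 4) + 20)) + P(-4, 4) = 45*((1 + 19)/((-1 + (-2)²) + 20)) + (35 - 7*4) = 45*(20/((-1 + 4) + 20)) + (35 - 28) = 45*(20/(3 + 20)) + 7 = 45*(20/23) + 7 = 900/23 + 7 = 1061/23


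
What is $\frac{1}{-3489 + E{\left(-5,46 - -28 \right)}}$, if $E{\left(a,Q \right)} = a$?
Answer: $- \frac{1}{3494} \approx -0.0002862$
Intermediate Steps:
$\frac{1}{-3489 + E{\left(-5,46 - -28 \right)}} = \frac{1}{-3489 - 5} = \frac{1}{-3494} = - \frac{1}{3494}$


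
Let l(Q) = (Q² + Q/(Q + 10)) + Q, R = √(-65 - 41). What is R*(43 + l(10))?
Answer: 307*I*√106/2 ≈ 1580.4*I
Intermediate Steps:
R = I*√106 (R = √(-106) = I*√106 ≈ 10.296*I)
l(Q) = Q + Q² + Q/(10 + Q) (l(Q) = (Q² + Q/(10 + Q)) + Q = Q + Q² + Q/(10 + Q))
R*(43 + l(10)) = (I*√106)*(43 + 10*(11 + 10² + 11*10)/(10 + 10)) = (I*√106)*(43 + 10*(11 + 100 + 110)/20) = (I*√106)*(43 + 10*(1/20)*221) = (I*√106)*(43 + 221/2) = (I*√106)*(307/2) = 307*I*√106/2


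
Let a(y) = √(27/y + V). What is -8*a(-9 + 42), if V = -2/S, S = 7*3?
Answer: -8*√38577/231 ≈ -6.8021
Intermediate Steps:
S = 21
V = -2/21 ≈ -0.095238
a(y) = √(-2/21 + 27/y) (a(y) = √(27/y - 2/21) = √(-2/21 + 27/y))
-8*a(-9 + 42) = -8*√(-42 + 11907/(-9 + 42))/21 = -8*√(-42 + 11907/33)/21 = -8*√(-42 + 11907*(1/33))/21 = -8*√(-42 + 3969/11)/21 = -8*√(3507/11)/21 = -8*√38577/11/21 = -8*√38577/231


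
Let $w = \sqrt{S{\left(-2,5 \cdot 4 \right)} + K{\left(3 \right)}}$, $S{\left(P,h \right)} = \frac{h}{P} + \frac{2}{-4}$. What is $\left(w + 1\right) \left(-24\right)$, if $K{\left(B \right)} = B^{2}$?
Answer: $-24 - 12 i \sqrt{6} \approx -24.0 - 29.394 i$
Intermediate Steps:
$S{\left(P,h \right)} = - \frac{1}{2} + \frac{h}{P}$ ($S{\left(P,h \right)} = \frac{h}{P} + 2 \left(- \frac{1}{4}\right) = \frac{h}{P} - \frac{1}{2} = - \frac{1}{2} + \frac{h}{P}$)
$w = \frac{i \sqrt{6}}{2}$ ($w = \sqrt{\frac{5 \cdot 4 - -1}{-2} + 3^{2}} = \sqrt{- \frac{20 + 1}{2} + 9} = \sqrt{\left(- \frac{1}{2}\right) 21 + 9} = \sqrt{- \frac{21}{2} + 9} = \sqrt{- \frac{3}{2}} = \frac{i \sqrt{6}}{2} \approx 1.2247 i$)
$\left(w + 1\right) \left(-24\right) = \left(\frac{i \sqrt{6}}{2} + 1\right) \left(-24\right) = \left(1 + \frac{i \sqrt{6}}{2}\right) \left(-24\right) = -24 - 12 i \sqrt{6}$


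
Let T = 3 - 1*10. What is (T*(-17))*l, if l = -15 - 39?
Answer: -6426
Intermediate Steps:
T = -7 (T = 3 - 10 = -7)
l = -54
(T*(-17))*l = -7*(-17)*(-54) = 119*(-54) = -6426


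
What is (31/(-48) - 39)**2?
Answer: 3621409/2304 ≈ 1571.8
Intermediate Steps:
(31/(-48) - 39)**2 = (31*(-1/48) - 39)**2 = (-31/48 - 39)**2 = (-1903/48)**2 = 3621409/2304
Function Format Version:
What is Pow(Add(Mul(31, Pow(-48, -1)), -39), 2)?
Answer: Rational(3621409, 2304) ≈ 1571.8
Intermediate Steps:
Pow(Add(Mul(31, Pow(-48, -1)), -39), 2) = Pow(Add(Mul(31, Rational(-1, 48)), -39), 2) = Pow(Add(Rational(-31, 48), -39), 2) = Pow(Rational(-1903, 48), 2) = Rational(3621409, 2304)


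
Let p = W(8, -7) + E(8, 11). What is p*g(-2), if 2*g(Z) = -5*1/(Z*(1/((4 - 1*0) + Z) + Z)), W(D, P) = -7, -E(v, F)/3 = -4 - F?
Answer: -95/3 ≈ -31.667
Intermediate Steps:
E(v, F) = 12 + 3*F (E(v, F) = -3*(-4 - F) = 12 + 3*F)
g(Z) = -5/(2*Z*(Z + 1/(4 + Z))) (g(Z) = (-5*1/(Z*(1/((4 - 1*0) + Z) + Z)))/2 = (-5*1/(Z*(1/((4 + 0) + Z) + Z)))/2 = (-5*1/(Z*(1/(4 + Z) + Z)))/2 = (-5*1/(Z*(Z + 1/(4 + Z))))/2 = (-5/(Z*(Z + 1/(4 + Z))))/2 = -5/(2*Z*(Z + 1/(4 + Z))))
p = 38 (p = -7 + (12 + 3*11) = -7 + (12 + 33) = -7 + 45 = 38)
p*g(-2) = 38*((5/2)*(-4 - 1*(-2))/(-2*(1 + (-2)**2 + 4*(-2)))) = 38*((5/2)*(-1/2)*(-4 + 2)/(1 + 4 - 8)) = 38*((5/2)*(-1/2)*(-2)/(-3)) = 38*((5/2)*(-1/2)*(-1/3)*(-2)) = 38*(-5/6) = -95/3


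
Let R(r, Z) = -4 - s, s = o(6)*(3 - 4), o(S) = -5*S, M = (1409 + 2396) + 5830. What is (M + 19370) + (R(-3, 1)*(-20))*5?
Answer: 32405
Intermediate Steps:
M = 9635 (M = 3805 + 5830 = 9635)
s = 30 (s = (-5*6)*(3 - 4) = -30*(-1) = 30)
R(r, Z) = -34 (R(r, Z) = -4 - 1*30 = -4 - 30 = -34)
(M + 19370) + (R(-3, 1)*(-20))*5 = (9635 + 19370) - 34*(-20)*5 = 29005 + 680*5 = 29005 + 3400 = 32405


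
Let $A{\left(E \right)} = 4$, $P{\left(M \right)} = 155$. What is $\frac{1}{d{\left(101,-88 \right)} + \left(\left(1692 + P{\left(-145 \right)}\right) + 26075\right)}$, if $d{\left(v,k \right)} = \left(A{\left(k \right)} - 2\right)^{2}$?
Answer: $\frac{1}{27926} \approx 3.5809 \cdot 10^{-5}$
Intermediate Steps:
$d{\left(v,k \right)} = 4$ ($d{\left(v,k \right)} = \left(4 - 2\right)^{2} = 2^{2} = 4$)
$\frac{1}{d{\left(101,-88 \right)} + \left(\left(1692 + P{\left(-145 \right)}\right) + 26075\right)} = \frac{1}{4 + \left(\left(1692 + 155\right) + 26075\right)} = \frac{1}{4 + \left(1847 + 26075\right)} = \frac{1}{4 + 27922} = \frac{1}{27926}$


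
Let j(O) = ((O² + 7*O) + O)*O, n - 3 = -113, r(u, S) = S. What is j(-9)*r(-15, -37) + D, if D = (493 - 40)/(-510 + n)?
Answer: 1857687/620 ≈ 2996.3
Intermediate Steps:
n = -110 (n = 3 - 113 = -110)
j(O) = O*(O² + 8*O) (j(O) = (O² + 8*O)*O = O*(O² + 8*O))
D = -453/620 (D = (493 - 40)/(-510 - 110) = 453/(-620) = 453*(-1/620) = -453/620 ≈ -0.73065)
j(-9)*r(-15, -37) + D = ((-9)²*(8 - 9))*(-37) - 453/620 = (81*(-1))*(-37) - 453/620 = -81*(-37) - 453/620 = 2997 - 453/620 = 1857687/620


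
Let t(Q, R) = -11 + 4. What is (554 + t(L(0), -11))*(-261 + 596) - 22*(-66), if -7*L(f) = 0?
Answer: 184697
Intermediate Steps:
L(f) = 0 (L(f) = -1/7*0 = 0)
t(Q, R) = -7
(554 + t(L(0), -11))*(-261 + 596) - 22*(-66) = (554 - 7)*(-261 + 596) - 22*(-66) = 547*335 + 1452 = 183245 + 1452 = 184697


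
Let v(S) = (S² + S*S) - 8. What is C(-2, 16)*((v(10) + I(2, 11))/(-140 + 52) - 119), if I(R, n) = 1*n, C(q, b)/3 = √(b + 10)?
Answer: -32025*√26/88 ≈ -1855.6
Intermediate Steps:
v(S) = -8 + 2*S² (v(S) = (S² + S²) - 8 = 2*S² - 8 = -8 + 2*S²)
C(q, b) = 3*√(10 + b) (C(q, b) = 3*√(b + 10) = 3*√(10 + b))
I(R, n) = n
C(-2, 16)*((v(10) + I(2, 11))/(-140 + 52) - 119) = (3*√(10 + 16))*(((-8 + 2*10²) + 11)/(-140 + 52) - 119) = (3*√26)*(((-8 + 2*100) + 11)/(-88) - 119) = (3*√26)*(((-8 + 200) + 11)*(-1/88) - 119) = (3*√26)*((192 + 11)*(-1/88) - 119) = (3*√26)*(203*(-1/88) - 119) = (3*√26)*(-203/88 - 119) = (3*√26)*(-10675/88) = -32025*√26/88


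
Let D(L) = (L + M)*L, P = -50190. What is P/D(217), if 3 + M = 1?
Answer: -1434/1333 ≈ -1.0758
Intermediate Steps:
M = -2 (M = -3 + 1 = -2)
D(L) = L*(-2 + L) (D(L) = (L - 2)*L = (-2 + L)*L = L*(-2 + L))
P/D(217) = -50190*1/(217*(-2 + 217)) = -50190/(217*215) = -50190/46655 = -50190*1/46655 = -1434/1333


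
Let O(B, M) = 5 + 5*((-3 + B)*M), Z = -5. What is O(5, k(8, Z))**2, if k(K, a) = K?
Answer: 7225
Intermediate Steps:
O(B, M) = 5 + 5*M*(-3 + B) (O(B, M) = 5 + 5*(M*(-3 + B)) = 5 + 5*M*(-3 + B))
O(5, k(8, Z))**2 = (5 - 15*8 + 5*5*8)**2 = (5 - 120 + 200)**2 = 85**2 = 7225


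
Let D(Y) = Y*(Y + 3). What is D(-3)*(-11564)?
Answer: 0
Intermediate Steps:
D(Y) = Y*(3 + Y)
D(-3)*(-11564) = -3*(3 - 3)*(-11564) = -3*0*(-11564) = 0*(-11564) = 0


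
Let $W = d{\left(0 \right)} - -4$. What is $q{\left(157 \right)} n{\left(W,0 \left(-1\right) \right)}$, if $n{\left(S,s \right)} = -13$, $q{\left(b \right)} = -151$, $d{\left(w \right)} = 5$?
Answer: $1963$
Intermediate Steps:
$W = 9$ ($W = 5 - -4 = 5 + 4 = 9$)
$q{\left(157 \right)} n{\left(W,0 \left(-1\right) \right)} = \left(-151\right) \left(-13\right) = 1963$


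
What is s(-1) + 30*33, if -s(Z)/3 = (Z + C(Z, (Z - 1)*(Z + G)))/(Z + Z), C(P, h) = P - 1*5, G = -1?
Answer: 1959/2 ≈ 979.50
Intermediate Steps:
C(P, h) = -5 + P (C(P, h) = P - 5 = -5 + P)
s(Z) = -3*(-5 + 2*Z)/(2*Z) (s(Z) = -3*(Z + (-5 + Z))/(Z + Z) = -3*(-5 + 2*Z)/(2*Z))
s(-1) + 30*33 = (-3 + (15/2)/(-1)) + 30*33 = (-3 + (15/2)*(-1)) + 990 = (-3 - 15/2) + 990 = -21/2 + 990 = 1959/2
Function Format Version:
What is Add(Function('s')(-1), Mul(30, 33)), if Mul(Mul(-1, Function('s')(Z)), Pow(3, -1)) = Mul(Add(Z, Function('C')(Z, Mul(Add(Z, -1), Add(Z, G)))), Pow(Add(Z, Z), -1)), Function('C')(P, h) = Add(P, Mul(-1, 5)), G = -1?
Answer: Rational(1959, 2) ≈ 979.50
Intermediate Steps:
Function('C')(P, h) = Add(-5, P) (Function('C')(P, h) = Add(P, -5) = Add(-5, P))
Function('s')(Z) = Mul(Rational(-3, 2), Pow(Z, -1), Add(-5, Mul(2, Z))) (Function('s')(Z) = Mul(-3, Mul(Add(Z, Add(-5, Z)), Pow(Add(Z, Z), -1))) = Mul(-3, Mul(Add(-5, Mul(2, Z)), Pow(Mul(2, Z), -1))) = Mul(-3, Mul(Add(-5, Mul(2, Z)), Mul(Rational(1, 2), Pow(Z, -1)))) = Mul(-3, Mul(Rational(1, 2), Pow(Z, -1), Add(-5, Mul(2, Z)))) = Mul(Rational(-3, 2), Pow(Z, -1), Add(-5, Mul(2, Z))))
Add(Function('s')(-1), Mul(30, 33)) = Add(Add(-3, Mul(Rational(15, 2), Pow(-1, -1))), Mul(30, 33)) = Add(Add(-3, Mul(Rational(15, 2), -1)), 990) = Add(Add(-3, Rational(-15, 2)), 990) = Add(Rational(-21, 2), 990) = Rational(1959, 2)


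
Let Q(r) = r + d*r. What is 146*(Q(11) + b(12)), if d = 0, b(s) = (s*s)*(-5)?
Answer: -103514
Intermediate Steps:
b(s) = -5*s² (b(s) = s²*(-5) = -5*s²)
Q(r) = r (Q(r) = r + 0*r = r + 0 = r)
146*(Q(11) + b(12)) = 146*(11 - 5*12²) = 146*(11 - 5*144) = 146*(11 - 720) = 146*(-709) = -103514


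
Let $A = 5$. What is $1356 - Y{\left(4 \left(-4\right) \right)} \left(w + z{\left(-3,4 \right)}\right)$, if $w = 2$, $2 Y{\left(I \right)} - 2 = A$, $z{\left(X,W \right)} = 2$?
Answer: $1342$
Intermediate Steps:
$Y{\left(I \right)} = \frac{7}{2}$ ($Y{\left(I \right)} = 1 + \frac{1}{2} \cdot 5 = 1 + \frac{5}{2} = \frac{7}{2}$)
$1356 - Y{\left(4 \left(-4\right) \right)} \left(w + z{\left(-3,4 \right)}\right) = 1356 - \frac{7 \left(2 + 2\right)}{2} = 1356 - \frac{7}{2} \cdot 4 = 1356 - 14 = 1342$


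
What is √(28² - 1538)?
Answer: I*√754 ≈ 27.459*I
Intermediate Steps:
√(28² - 1538) = √(784 - 1538) = √(-754) = I*√754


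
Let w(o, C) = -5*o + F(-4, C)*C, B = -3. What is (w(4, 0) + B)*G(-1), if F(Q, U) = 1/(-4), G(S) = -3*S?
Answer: -69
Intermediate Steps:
F(Q, U) = -¼
w(o, C) = -5*o - C/4
(w(4, 0) + B)*G(-1) = ((-5*4 - ¼*0) - 3)*(-3*(-1)) = ((-20 + 0) - 3)*3 = (-20 - 3)*3 = -23*3 = -69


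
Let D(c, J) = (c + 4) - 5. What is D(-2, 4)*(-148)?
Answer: 444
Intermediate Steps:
D(c, J) = -1 + c (D(c, J) = (4 + c) - 5 = -1 + c)
D(-2, 4)*(-148) = (-1 - 2)*(-148) = -3*(-148) = 444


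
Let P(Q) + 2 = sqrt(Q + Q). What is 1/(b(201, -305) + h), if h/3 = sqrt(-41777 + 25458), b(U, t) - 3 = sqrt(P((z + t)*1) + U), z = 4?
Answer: 1/(3 + sqrt(199 + I*sqrt(602)) + 3*I*sqrt(16319)) ≈ 0.0001159 - 0.0025983*I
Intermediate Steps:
P(Q) = -2 + sqrt(2)*sqrt(Q) (P(Q) = -2 + sqrt(Q + Q) = -2 + sqrt(2*Q) = -2 + sqrt(2)*sqrt(Q))
b(U, t) = 3 + sqrt(-2 + U + sqrt(2)*sqrt(4 + t)) (b(U, t) = 3 + sqrt((-2 + sqrt(2)*sqrt((4 + t)*1)) + U) = 3 + sqrt((-2 + sqrt(2)*sqrt(4 + t)) + U) = 3 + sqrt(-2 + U + sqrt(2)*sqrt(4 + t)))
h = 3*I*sqrt(16319) (h = 3*sqrt(-41777 + 25458) = 3*sqrt(-16319) = 3*(I*sqrt(16319)) = 3*I*sqrt(16319) ≈ 383.24*I)
1/(b(201, -305) + h) = 1/((3 + sqrt(-2 + 201 + sqrt(2)*sqrt(4 - 305))) + 3*I*sqrt(16319)) = 1/((3 + sqrt(-2 + 201 + sqrt(2)*sqrt(-301))) + 3*I*sqrt(16319)) = 1/((3 + sqrt(-2 + 201 + sqrt(2)*(I*sqrt(301)))) + 3*I*sqrt(16319)) = 1/((3 + sqrt(-2 + 201 + I*sqrt(602))) + 3*I*sqrt(16319)) = 1/((3 + sqrt(199 + I*sqrt(602))) + 3*I*sqrt(16319)) = 1/(3 + sqrt(199 + I*sqrt(602)) + 3*I*sqrt(16319))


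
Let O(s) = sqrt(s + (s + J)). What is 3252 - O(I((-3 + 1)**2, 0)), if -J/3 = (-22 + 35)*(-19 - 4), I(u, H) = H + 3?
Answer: 3252 - sqrt(903) ≈ 3221.9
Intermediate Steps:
I(u, H) = 3 + H
J = 897 (J = -3*(-22 + 35)*(-19 - 4) = -39*(-23) = -3*(-299) = 897)
O(s) = sqrt(897 + 2*s) (O(s) = sqrt(s + (s + 897)) = sqrt(s + (897 + s)) = sqrt(897 + 2*s))
3252 - O(I((-3 + 1)**2, 0)) = 3252 - sqrt(897 + 2*(3 + 0)) = 3252 - sqrt(897 + 2*3) = 3252 - sqrt(897 + 6) = 3252 - sqrt(903)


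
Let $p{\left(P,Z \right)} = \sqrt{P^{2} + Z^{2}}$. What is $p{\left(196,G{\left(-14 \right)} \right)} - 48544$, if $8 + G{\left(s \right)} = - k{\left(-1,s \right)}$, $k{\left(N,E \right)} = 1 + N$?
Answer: $-48544 + 4 \sqrt{2405} \approx -48348.0$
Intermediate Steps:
$G{\left(s \right)} = -8$ ($G{\left(s \right)} = -8 - \left(1 - 1\right) = -8 - 0 = -8 + 0 = -8$)
$p{\left(196,G{\left(-14 \right)} \right)} - 48544 = \sqrt{196^{2} + \left(-8\right)^{2}} - 48544 = \sqrt{38416 + 64} - 48544 = \sqrt{38480} - 48544 = 4 \sqrt{2405} - 48544 = -48544 + 4 \sqrt{2405}$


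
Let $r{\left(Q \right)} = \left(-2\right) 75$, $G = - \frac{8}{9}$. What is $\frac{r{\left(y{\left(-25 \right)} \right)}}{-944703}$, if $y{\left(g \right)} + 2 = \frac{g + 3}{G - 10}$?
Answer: $\frac{50}{314901} \approx 0.00015878$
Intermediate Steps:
$G = - \frac{8}{9}$ ($G = \left(-8\right) \frac{1}{9} = - \frac{8}{9} \approx -0.88889$)
$y{\left(g \right)} = - \frac{223}{98} - \frac{9 g}{98}$ ($y{\left(g \right)} = -2 + \frac{g + 3}{- \frac{8}{9} - 10} = -2 + \frac{3 + g}{- \frac{98}{9}} = -2 + \left(3 + g\right) \left(- \frac{9}{98}\right) = -2 - \left(\frac{27}{98} + \frac{9 g}{98}\right) = - \frac{223}{98} - \frac{9 g}{98}$)
$r{\left(Q \right)} = -150$
$\frac{r{\left(y{\left(-25 \right)} \right)}}{-944703} = - \frac{150}{-944703} = \left(-150\right) \left(- \frac{1}{944703}\right) = \frac{50}{314901}$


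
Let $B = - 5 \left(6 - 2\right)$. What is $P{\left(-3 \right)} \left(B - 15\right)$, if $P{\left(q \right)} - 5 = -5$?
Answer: $0$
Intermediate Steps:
$B = -20$ ($B = \left(-5\right) 4 = -20$)
$P{\left(q \right)} = 0$ ($P{\left(q \right)} = 5 - 5 = 0$)
$P{\left(-3 \right)} \left(B - 15\right) = 0 \left(-20 - 15\right) = 0 \left(-35\right) = 0$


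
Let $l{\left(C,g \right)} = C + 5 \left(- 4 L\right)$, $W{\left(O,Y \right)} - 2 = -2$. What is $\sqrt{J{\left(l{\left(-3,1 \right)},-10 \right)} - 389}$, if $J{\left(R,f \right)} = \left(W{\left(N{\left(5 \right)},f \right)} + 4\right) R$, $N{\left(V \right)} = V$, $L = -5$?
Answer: $i \approx 1.0 i$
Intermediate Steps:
$W{\left(O,Y \right)} = 0$ ($W{\left(O,Y \right)} = 2 - 2 = 0$)
$l{\left(C,g \right)} = 100 + C$ ($l{\left(C,g \right)} = C + 5 \left(\left(-4\right) \left(-5\right)\right) = C + 5 \cdot 20 = C + 100 = 100 + C$)
$J{\left(R,f \right)} = 4 R$ ($J{\left(R,f \right)} = \left(0 + 4\right) R = 4 R$)
$\sqrt{J{\left(l{\left(-3,1 \right)},-10 \right)} - 389} = \sqrt{4 \left(100 - 3\right) - 389} = \sqrt{4 \cdot 97 - 389} = \sqrt{388 - 389} = \sqrt{-1} = i$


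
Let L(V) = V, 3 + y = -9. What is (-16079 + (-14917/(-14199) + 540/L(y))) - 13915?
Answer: -426508844/14199 ≈ -30038.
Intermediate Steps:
y = -12 (y = -3 - 9 = -12)
(-16079 + (-14917/(-14199) + 540/L(y))) - 13915 = (-16079 + (-14917/(-14199) + 540/(-12))) - 13915 = (-16079 + (-14917*(-1/14199) + 540*(-1/12))) - 13915 = (-16079 + (14917/14199 - 45)) - 13915 = (-16079 - 624038/14199) - 13915 = -228929759/14199 - 13915 = -426508844/14199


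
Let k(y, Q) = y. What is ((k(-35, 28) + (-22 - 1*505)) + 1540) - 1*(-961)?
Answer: 1939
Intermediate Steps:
((k(-35, 28) + (-22 - 1*505)) + 1540) - 1*(-961) = ((-35 + (-22 - 1*505)) + 1540) - 1*(-961) = ((-35 + (-22 - 505)) + 1540) + 961 = ((-35 - 527) + 1540) + 961 = (-562 + 1540) + 961 = 978 + 961 = 1939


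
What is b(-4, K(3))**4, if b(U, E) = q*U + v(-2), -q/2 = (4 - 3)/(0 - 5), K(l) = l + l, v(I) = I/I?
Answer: 81/625 ≈ 0.12960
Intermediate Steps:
v(I) = 1
K(l) = 2*l
q = 2/5 (q = -2*(4 - 3)/(0 - 5) = -2/(-5) = -2*(-1)/5 = -2*(-1/5) = 2/5 ≈ 0.40000)
b(U, E) = 1 + 2*U/5 (b(U, E) = 2*U/5 + 1 = 1 + 2*U/5)
b(-4, K(3))**4 = (1 + (2/5)*(-4))**4 = (1 - 8/5)**4 = (-3/5)**4 = 81/625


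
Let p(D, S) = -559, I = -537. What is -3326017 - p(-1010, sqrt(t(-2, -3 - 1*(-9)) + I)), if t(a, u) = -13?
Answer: -3325458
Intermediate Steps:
-3326017 - p(-1010, sqrt(t(-2, -3 - 1*(-9)) + I)) = -3326017 - 1*(-559) = -3326017 + 559 = -3325458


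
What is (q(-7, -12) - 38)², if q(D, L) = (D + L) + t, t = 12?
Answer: 2025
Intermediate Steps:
q(D, L) = 12 + D + L (q(D, L) = (D + L) + 12 = 12 + D + L)
(q(-7, -12) - 38)² = ((12 - 7 - 12) - 38)² = (-7 - 38)² = (-45)² = 2025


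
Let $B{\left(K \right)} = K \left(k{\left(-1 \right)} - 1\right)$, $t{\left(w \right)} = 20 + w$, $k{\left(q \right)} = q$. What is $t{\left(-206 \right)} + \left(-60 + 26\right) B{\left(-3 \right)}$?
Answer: $-390$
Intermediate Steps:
$B{\left(K \right)} = - 2 K$ ($B{\left(K \right)} = K \left(-1 - 1\right) = K \left(-2\right) = - 2 K$)
$t{\left(-206 \right)} + \left(-60 + 26\right) B{\left(-3 \right)} = \left(20 - 206\right) + \left(-60 + 26\right) \left(\left(-2\right) \left(-3\right)\right) = -186 - 204 = -390$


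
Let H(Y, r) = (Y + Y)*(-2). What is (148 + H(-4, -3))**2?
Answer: 26896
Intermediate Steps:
H(Y, r) = -4*Y (H(Y, r) = (2*Y)*(-2) = -4*Y)
(148 + H(-4, -3))**2 = (148 - 4*(-4))**2 = (148 + 16)**2 = 164**2 = 26896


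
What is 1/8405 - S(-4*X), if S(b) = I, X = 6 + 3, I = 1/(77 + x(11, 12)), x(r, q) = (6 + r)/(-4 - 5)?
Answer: -74969/5681780 ≈ -0.013195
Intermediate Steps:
x(r, q) = -⅔ - r/9 (x(r, q) = (6 + r)/(-9) = (6 + r)*(-⅑) = -⅔ - r/9)
I = 9/676 (I = 1/(77 + (-⅔ - ⅑*11)) = 1/(77 + (-⅔ - 11/9)) = 1/(77 - 17/9) = 1/(676/9) = 9/676 ≈ 0.013314)
X = 9
S(b) = 9/676
1/8405 - S(-4*X) = 1/8405 - 1*9/676 = 1/8405 - 9/676 = -74969/5681780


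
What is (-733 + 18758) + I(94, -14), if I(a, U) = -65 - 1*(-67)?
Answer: 18027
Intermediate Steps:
I(a, U) = 2 (I(a, U) = -65 + 67 = 2)
(-733 + 18758) + I(94, -14) = (-733 + 18758) + 2 = 18025 + 2 = 18027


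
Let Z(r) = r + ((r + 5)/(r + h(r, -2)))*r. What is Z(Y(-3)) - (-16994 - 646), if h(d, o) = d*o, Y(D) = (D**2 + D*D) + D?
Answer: 17635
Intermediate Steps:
Y(D) = D + 2*D**2 (Y(D) = (D**2 + D**2) + D = 2*D**2 + D = D + 2*D**2)
Z(r) = -5 (Z(r) = r + ((r + 5)/(r + r*(-2)))*r = r + ((5 + r)/(r - 2*r))*r = r + ((5 + r)/((-r)))*r = r + ((5 + r)*(-1/r))*r = r + (-(5 + r)/r)*r = r + (-5 - r) = -5)
Z(Y(-3)) - (-16994 - 646) = -5 - (-16994 - 646) = -5 - 1*(-17640) = -5 + 17640 = 17635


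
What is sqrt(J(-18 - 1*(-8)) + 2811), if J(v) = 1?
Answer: 2*sqrt(703) ≈ 53.028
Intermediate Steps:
sqrt(J(-18 - 1*(-8)) + 2811) = sqrt(1 + 2811) = sqrt(2812) = 2*sqrt(703)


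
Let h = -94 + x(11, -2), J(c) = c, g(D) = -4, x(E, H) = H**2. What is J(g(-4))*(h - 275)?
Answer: 1460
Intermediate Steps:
h = -90 (h = -94 + (-2)**2 = -94 + 4 = -90)
J(g(-4))*(h - 275) = -4*(-90 - 275) = -4*(-365) = 1460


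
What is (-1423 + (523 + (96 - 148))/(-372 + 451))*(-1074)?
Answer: 120230004/79 ≈ 1.5219e+6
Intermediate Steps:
(-1423 + (523 + (96 - 148))/(-372 + 451))*(-1074) = (-1423 + (523 - 52)/79)*(-1074) = (-1423 + 471*(1/79))*(-1074) = (-1423 + 471/79)*(-1074) = -111946/79*(-1074) = 120230004/79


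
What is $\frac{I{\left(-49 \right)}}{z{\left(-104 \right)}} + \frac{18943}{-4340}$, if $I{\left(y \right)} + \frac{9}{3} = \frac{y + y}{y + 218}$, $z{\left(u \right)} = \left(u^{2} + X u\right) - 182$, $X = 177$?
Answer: $- \frac{12442400679}{2850959020} \approx -4.3643$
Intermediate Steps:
$z{\left(u \right)} = -182 + u^{2} + 177 u$ ($z{\left(u \right)} = \left(u^{2} + 177 u\right) - 182 = -182 + u^{2} + 177 u$)
$I{\left(y \right)} = -3 + \frac{2 y}{218 + y}$ ($I{\left(y \right)} = -3 + \frac{y + y}{y + 218} = -3 + \frac{2 y}{218 + y}$)
$\frac{I{\left(-49 \right)}}{z{\left(-104 \right)}} + \frac{18943}{-4340} = \frac{\frac{1}{218 - 49} \left(-654 - -49\right)}{-182 + \left(-104\right)^{2} + 177 \left(-104\right)} + \frac{18943}{-4340} = \frac{\frac{1}{169} \left(-654 + 49\right)}{-182 + 10816 - 18408} + 18943 \left(- \frac{1}{4340}\right) = \frac{\frac{1}{169} \left(-605\right)}{-7774} - \frac{18943}{4340} = \left(- \frac{605}{169}\right) \left(- \frac{1}{7774}\right) - \frac{18943}{4340} = \frac{605}{1313806} - \frac{18943}{4340} = - \frac{12442400679}{2850959020}$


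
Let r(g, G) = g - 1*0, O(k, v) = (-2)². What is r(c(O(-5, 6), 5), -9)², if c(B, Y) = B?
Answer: 16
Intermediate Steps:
O(k, v) = 4
r(g, G) = g (r(g, G) = g + 0 = g)
r(c(O(-5, 6), 5), -9)² = 4² = 16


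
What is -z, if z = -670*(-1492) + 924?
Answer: -1000564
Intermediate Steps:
z = 1000564 (z = 999640 + 924 = 1000564)
-z = -1*1000564 = -1000564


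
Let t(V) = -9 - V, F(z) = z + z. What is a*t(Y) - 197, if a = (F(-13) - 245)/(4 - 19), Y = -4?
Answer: -862/3 ≈ -287.33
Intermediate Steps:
F(z) = 2*z
a = 271/15 (a = (2*(-13) - 245)/(4 - 19) = (-26 - 245)/(-15) = -271*(-1/15) = 271/15 ≈ 18.067)
a*t(Y) - 197 = 271*(-9 - 1*(-4))/15 - 197 = 271*(-9 + 4)/15 - 197 = (271/15)*(-5) - 197 = -271/3 - 197 = -862/3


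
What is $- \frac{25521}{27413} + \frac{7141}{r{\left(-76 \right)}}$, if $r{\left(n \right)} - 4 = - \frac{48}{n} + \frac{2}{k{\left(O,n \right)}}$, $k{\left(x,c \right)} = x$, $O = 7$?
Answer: $\frac{26018888255}{17928102} \approx 1451.3$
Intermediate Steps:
$r{\left(n \right)} = \frac{30}{7} - \frac{48}{n}$ ($r{\left(n \right)} = 4 + \left(- \frac{48}{n} + \frac{2}{7}\right) = 4 + \left(\frac{2}{7} - \frac{48}{n}\right) = \frac{30}{7} - \frac{48}{n}$)
$- \frac{25521}{27413} + \frac{7141}{r{\left(-76 \right)}} = - \frac{25521}{27413} + \frac{7141}{\frac{30}{7} - \frac{48}{-76}} = \left(-25521\right) \frac{1}{27413} + \frac{7141}{\frac{30}{7} - - \frac{12}{19}} = - \frac{25521}{27413} + \frac{7141}{\frac{30}{7} + \frac{12}{19}} = - \frac{25521}{27413} + \frac{7141}{\frac{654}{133}} = - \frac{25521}{27413} + 7141 \cdot \frac{133}{654} = - \frac{25521}{27413} + \frac{949753}{654} = \frac{26018888255}{17928102}$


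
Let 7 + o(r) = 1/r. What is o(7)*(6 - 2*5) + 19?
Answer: 325/7 ≈ 46.429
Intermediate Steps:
o(r) = -7 + 1/r
o(7)*(6 - 2*5) + 19 = (-7 + 1/7)*(6 - 2*5) + 19 = (-7 + ⅐)*(6 - 10) + 19 = -48/7*(-4) + 19 = 192/7 + 19 = 325/7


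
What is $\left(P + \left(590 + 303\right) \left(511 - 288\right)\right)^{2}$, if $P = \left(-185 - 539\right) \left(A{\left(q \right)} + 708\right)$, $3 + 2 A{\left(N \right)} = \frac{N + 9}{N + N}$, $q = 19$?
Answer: $\frac{35284087081681}{361} \approx 9.774 \cdot 10^{10}$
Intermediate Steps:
$A{\left(N \right)} = - \frac{3}{2} + \frac{9 + N}{4 N}$ ($A{\left(N \right)} = - \frac{3}{2} + \frac{\left(N + 9\right) \frac{1}{N + N}}{2} = - \frac{3}{2} + \frac{\left(9 + N\right) \frac{1}{2 N}}{2} = - \frac{3}{2} + \frac{\frac{1}{2} \frac{1}{N} \left(9 + N\right)}{2} = - \frac{3}{2} + \frac{9 + N}{4 N}$)
$P = - \frac{9723682}{19}$ ($P = \left(-185 - 539\right) \left(\frac{9 - 95}{4 \cdot 19} + 708\right) = - 724 \left(\frac{1}{4} \cdot \frac{1}{19} \left(9 - 95\right) + 708\right) = - 724 \left(\frac{1}{4} \cdot \frac{1}{19} \left(-86\right) + 708\right) = - 724 \left(- \frac{43}{38} + 708\right) = \left(-724\right) \frac{26861}{38} = - \frac{9723682}{19} \approx -5.1177 \cdot 10^{5}$)
$\left(P + \left(590 + 303\right) \left(511 - 288\right)\right)^{2} = \left(- \frac{9723682}{19} + \left(590 + 303\right) \left(511 - 288\right)\right)^{2} = \left(- \frac{9723682}{19} + 893 \cdot 223\right)^{2} = \left(- \frac{9723682}{19} + 199139\right)^{2} = \left(- \frac{5940041}{19}\right)^{2} = \frac{35284087081681}{361}$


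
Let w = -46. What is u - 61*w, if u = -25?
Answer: 2781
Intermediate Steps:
u - 61*w = -25 - 61*(-46) = -25 + 2806 = 2781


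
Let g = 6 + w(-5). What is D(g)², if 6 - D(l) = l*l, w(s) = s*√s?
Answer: -8975 + 11400*I*√5 ≈ -8975.0 + 25491.0*I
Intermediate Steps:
w(s) = s^(3/2)
g = 6 - 5*I*√5 (g = 6 + (-5)^(3/2) = 6 - 5*I*√5 ≈ 6.0 - 11.18*I)
D(l) = 6 - l² (D(l) = 6 - l*l = 6 - l²)
D(g)² = (6 - (6 - 5*I*√5)²)²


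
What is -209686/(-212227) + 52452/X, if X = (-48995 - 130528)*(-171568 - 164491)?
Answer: 1405603842362834/1422635865810171 ≈ 0.98803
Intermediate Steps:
X = 60330319857 (X = -179523*(-336059) = 60330319857)
-209686/(-212227) + 52452/X = -209686/(-212227) + 52452/60330319857 = -209686*(-1/212227) + 52452*(1/60330319857) = 209686/212227 + 5828/6703368873 = 1405603842362834/1422635865810171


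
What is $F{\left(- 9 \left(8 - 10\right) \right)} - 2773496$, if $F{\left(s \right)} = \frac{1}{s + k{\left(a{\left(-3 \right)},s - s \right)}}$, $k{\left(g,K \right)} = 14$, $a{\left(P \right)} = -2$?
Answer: $- \frac{88751871}{32} \approx -2.7735 \cdot 10^{6}$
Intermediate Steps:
$F{\left(s \right)} = \frac{1}{14 + s}$ ($F{\left(s \right)} = \frac{1}{s + 14} = \frac{1}{14 + s}$)
$F{\left(- 9 \left(8 - 10\right) \right)} - 2773496 = \frac{1}{14 - 9 \left(8 - 10\right)} - 2773496 = \frac{1}{14 - -18} - 2773496 = \frac{1}{14 + 18} - 2773496 = \frac{1}{32} - 2773496 = - \frac{88751871}{32}$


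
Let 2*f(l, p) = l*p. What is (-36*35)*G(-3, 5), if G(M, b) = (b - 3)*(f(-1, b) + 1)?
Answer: 3780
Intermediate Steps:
f(l, p) = l*p/2 (f(l, p) = (l*p)/2 = l*p/2)
G(M, b) = (1 - b/2)*(-3 + b) (G(M, b) = (b - 3)*((½)*(-1)*b + 1) = (-3 + b)*(-b/2 + 1) = (-3 + b)*(1 - b/2) = (1 - b/2)*(-3 + b))
(-36*35)*G(-3, 5) = (-36*35)*(-3 - ½*5² + (5/2)*5) = -1260*(-3 - ½*25 + 25/2) = -1260*(-3 - 25/2 + 25/2) = -1260*(-3) = 3780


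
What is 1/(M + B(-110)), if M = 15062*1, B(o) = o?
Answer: 1/14952 ≈ 6.6881e-5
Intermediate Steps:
M = 15062
1/(M + B(-110)) = 1/(15062 - 110) = 1/14952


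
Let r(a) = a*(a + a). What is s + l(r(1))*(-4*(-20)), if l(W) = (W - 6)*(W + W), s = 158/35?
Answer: -44642/35 ≈ -1275.5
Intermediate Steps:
r(a) = 2*a² (r(a) = a*(2*a) = 2*a²)
s = 158/35 (s = 158*(1/35) = 158/35 ≈ 4.5143)
l(W) = 2*W*(-6 + W) (l(W) = (-6 + W)*(2*W) = 2*W*(-6 + W))
s + l(r(1))*(-4*(-20)) = 158/35 + (2*(2*1²)*(-6 + 2*1²))*(-4*(-20)) = 158/35 + (2*(2*1)*(-6 + 2*1))*80 = 158/35 + (2*2*(-6 + 2))*80 = 158/35 + (2*2*(-4))*80 = 158/35 - 16*80 = 158/35 - 1280 = -44642/35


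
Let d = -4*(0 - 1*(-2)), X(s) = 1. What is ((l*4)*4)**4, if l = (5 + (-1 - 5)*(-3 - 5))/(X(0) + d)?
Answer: 517110562816/2401 ≈ 2.1537e+8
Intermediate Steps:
d = -8 (d = -4*(0 + 2) = -4*2 = -8)
l = -53/7 (l = (5 + (-1 - 5)*(-3 - 5))/(1 - 8) = (5 - 6*(-8))/(-7) = (5 + 48)*(-1/7) = 53*(-1/7) = -53/7 ≈ -7.5714)
((l*4)*4)**4 = (-53/7*4*4)**4 = (-212/7*4)**4 = (-848/7)**4 = 517110562816/2401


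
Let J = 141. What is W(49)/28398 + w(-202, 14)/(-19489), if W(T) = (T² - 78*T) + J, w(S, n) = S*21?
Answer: 47759198/276724311 ≈ 0.17259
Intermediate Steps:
w(S, n) = 21*S
W(T) = 141 + T² - 78*T (W(T) = (T² - 78*T) + 141 = 141 + T² - 78*T)
W(49)/28398 + w(-202, 14)/(-19489) = (141 + 49² - 78*49)/28398 + (21*(-202))/(-19489) = (141 + 2401 - 3822)*(1/28398) - 4242*(-1/19489) = -1280*1/28398 + 4242/19489 = -640/14199 + 4242/19489 = 47759198/276724311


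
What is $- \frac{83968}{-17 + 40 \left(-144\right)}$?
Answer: $\frac{83968}{5777} \approx 14.535$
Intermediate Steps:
$- \frac{83968}{-17 + 40 \left(-144\right)} = - \frac{83968}{-17 - 5760} = - \frac{83968}{-5777} = \left(-83968\right) \left(- \frac{1}{5777}\right) = \frac{83968}{5777}$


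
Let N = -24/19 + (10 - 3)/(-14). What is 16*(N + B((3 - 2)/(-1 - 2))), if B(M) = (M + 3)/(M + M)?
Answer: -1752/19 ≈ -92.211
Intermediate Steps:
B(M) = (3 + M)/(2*M) (B(M) = (3 + M)/((2*M)) = (3 + M)*(1/(2*M)) = (3 + M)/(2*M))
N = -67/38 (N = -24*1/19 + 7*(-1/14) = -24/19 - ½ = -67/38 ≈ -1.7632)
16*(N + B((3 - 2)/(-1 - 2))) = 16*(-67/38 + (3 + (3 - 2)/(-1 - 2))/(2*(((3 - 2)/(-1 - 2))))) = 16*(-67/38 + (3 + 1/(-3))/(2*((1/(-3))))) = 16*(-67/38 + (3 + 1*(-⅓))/(2*((1*(-⅓))))) = 16*(-67/38 + (3 - ⅓)/(2*(-⅓))) = 16*(-67/38 + (½)*(-3)*(8/3)) = 16*(-67/38 - 4) = 16*(-219/38) = -1752/19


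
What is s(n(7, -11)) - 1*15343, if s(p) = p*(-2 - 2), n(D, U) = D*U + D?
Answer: -15063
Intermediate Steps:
n(D, U) = D + D*U
s(p) = -4*p (s(p) = p*(-4) = -4*p)
s(n(7, -11)) - 1*15343 = -28*(1 - 11) - 1*15343 = -28*(-10) - 15343 = -4*(-70) - 15343 = 280 - 15343 = -15063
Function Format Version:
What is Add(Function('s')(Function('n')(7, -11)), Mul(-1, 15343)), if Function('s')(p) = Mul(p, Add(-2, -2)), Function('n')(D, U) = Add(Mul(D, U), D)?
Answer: -15063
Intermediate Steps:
Function('n')(D, U) = Add(D, Mul(D, U))
Function('s')(p) = Mul(-4, p) (Function('s')(p) = Mul(p, -4) = Mul(-4, p))
Add(Function('s')(Function('n')(7, -11)), Mul(-1, 15343)) = Add(Mul(-4, Mul(7, Add(1, -11))), Mul(-1, 15343)) = Add(Mul(-4, Mul(7, -10)), -15343) = Add(Mul(-4, -70), -15343) = Add(280, -15343) = -15063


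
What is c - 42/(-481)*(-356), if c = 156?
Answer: 60084/481 ≈ 124.91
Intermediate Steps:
c - 42/(-481)*(-356) = 156 - 42/(-481)*(-356) = 156 - 42*(-1/481)*(-356) = 156 + (42/481)*(-356) = 156 - 14952/481 = 60084/481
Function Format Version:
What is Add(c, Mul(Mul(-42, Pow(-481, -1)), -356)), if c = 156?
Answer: Rational(60084, 481) ≈ 124.91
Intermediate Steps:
Add(c, Mul(Mul(-42, Pow(-481, -1)), -356)) = Add(156, Mul(Mul(-42, Pow(-481, -1)), -356)) = Add(156, Mul(Mul(-42, Rational(-1, 481)), -356)) = Add(156, Mul(Rational(42, 481), -356)) = Add(156, Rational(-14952, 481)) = Rational(60084, 481)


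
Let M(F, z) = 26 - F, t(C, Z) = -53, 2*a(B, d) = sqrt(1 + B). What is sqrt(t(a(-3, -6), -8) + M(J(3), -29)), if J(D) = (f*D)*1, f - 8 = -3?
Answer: I*sqrt(42) ≈ 6.4807*I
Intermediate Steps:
f = 5 (f = 8 - 3 = 5)
J(D) = 5*D (J(D) = (5*D)*1 = 5*D)
a(B, d) = sqrt(1 + B)/2
sqrt(t(a(-3, -6), -8) + M(J(3), -29)) = sqrt(-53 + (26 - 5*3)) = sqrt(-53 + (26 - 1*15)) = sqrt(-53 + (26 - 15)) = sqrt(-53 + 11) = sqrt(-42) = I*sqrt(42)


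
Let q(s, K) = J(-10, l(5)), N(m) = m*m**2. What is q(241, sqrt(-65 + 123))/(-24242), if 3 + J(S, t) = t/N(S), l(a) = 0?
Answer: 3/24242 ≈ 0.00012375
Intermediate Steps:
N(m) = m**3
J(S, t) = -3 + t/S**3 (J(S, t) = -3 + t/(S**3) = -3 + t/S**3)
q(s, K) = -3 (q(s, K) = -3 + 0/(-10)**3 = -3 + 0*(-1/1000) = -3 + 0 = -3)
q(241, sqrt(-65 + 123))/(-24242) = -3/(-24242) = -3*(-1/24242) = 3/24242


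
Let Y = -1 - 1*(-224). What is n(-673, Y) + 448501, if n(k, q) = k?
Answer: 447828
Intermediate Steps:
Y = 223 (Y = -1 + 224 = 223)
n(-673, Y) + 448501 = -673 + 448501 = 447828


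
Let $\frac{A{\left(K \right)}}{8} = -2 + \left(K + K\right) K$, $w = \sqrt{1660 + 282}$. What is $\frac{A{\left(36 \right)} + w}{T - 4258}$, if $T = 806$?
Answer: $- \frac{5180}{863} - \frac{\sqrt{1942}}{3452} \approx -6.0151$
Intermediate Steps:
$w = \sqrt{1942} \approx 44.068$
$A{\left(K \right)} = -16 + 16 K^{2}$ ($A{\left(K \right)} = 8 \left(-2 + \left(K + K\right) K\right) = 8 \left(-2 + 2 K K\right) = 8 \left(-2 + 2 K^{2}\right) = -16 + 16 K^{2}$)
$\frac{A{\left(36 \right)} + w}{T - 4258} = \frac{\left(-16 + 16 \cdot 36^{2}\right) + \sqrt{1942}}{806 - 4258} = \frac{\left(-16 + 16 \cdot 1296\right) + \sqrt{1942}}{-3452} = \left(\left(-16 + 20736\right) + \sqrt{1942}\right) \left(- \frac{1}{3452}\right) = \left(20720 + \sqrt{1942}\right) \left(- \frac{1}{3452}\right) = - \frac{5180}{863} - \frac{\sqrt{1942}}{3452}$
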